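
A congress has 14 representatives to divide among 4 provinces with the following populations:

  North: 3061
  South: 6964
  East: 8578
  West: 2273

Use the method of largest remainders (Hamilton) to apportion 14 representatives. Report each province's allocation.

North=2; South=5; East=6; West=1

The standard divisor is 20876/14 ≈ 1491.143.
Standard quotas: North 2.0528, South 4.6702, East 5.7526, West 1.5243.
Lower quotas: North 2, South 4, East 5, West 1 (sum 12, leaving 2 seats).
Remainders in descending order: East 0.7526, South 0.6702, West 0.5243, North 0.0528.
The surplus seats go to East, South.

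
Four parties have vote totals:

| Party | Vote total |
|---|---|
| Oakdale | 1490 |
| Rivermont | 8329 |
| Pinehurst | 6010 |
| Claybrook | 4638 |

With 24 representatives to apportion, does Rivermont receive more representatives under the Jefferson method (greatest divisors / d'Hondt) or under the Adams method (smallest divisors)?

Jefferson

Jefferson: Oakdale 1, Rivermont 10, Pinehurst 7, Claybrook 6.
Adams: Oakdale 2, Rivermont 9, Pinehurst 7, Claybrook 6.
Rivermont gets 10 under Jefferson and 9 under Adams.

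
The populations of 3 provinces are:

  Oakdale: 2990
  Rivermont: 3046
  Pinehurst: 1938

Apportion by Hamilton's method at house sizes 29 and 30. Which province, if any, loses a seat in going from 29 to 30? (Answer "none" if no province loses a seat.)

At 29 seats: Oakdale 11, Rivermont 11, Pinehurst 7.
At 30 seats: Oakdale 11, Rivermont 12, Pinehurst 7.
No province's allocation decreased.

none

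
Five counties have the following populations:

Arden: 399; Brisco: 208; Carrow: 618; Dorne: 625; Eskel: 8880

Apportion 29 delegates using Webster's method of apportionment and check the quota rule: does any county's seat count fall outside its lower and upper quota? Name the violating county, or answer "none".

Eskel

Standard quotas: Arden 1.078, Brisco 0.562, Carrow 1.670, Dorne 1.689, Eskel 24.000.
Webster allocation: Arden 1, Brisco 1, Carrow 2, Dorne 2, Eskel 23.
Eskel has quota 24.000 (lower 24, upper 24) but receives 23 — outside the quota interval.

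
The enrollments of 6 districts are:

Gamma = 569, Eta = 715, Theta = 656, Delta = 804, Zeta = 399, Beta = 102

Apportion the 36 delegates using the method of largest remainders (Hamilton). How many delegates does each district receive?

Total 3245; standard divisor 3245/36 ≈ 90.139.
Standard quotas: Gamma 6.312, Eta 7.932, Theta 7.278, Delta 8.920, Zeta 4.427, Beta 1.132.
Lower quotas: Gamma 6, Eta 7, Theta 7, Delta 8, Zeta 4, Beta 1 (sum 33, leaving 3 seats).
Remainders in descending order: Eta 0.932, Delta 0.920, Zeta 0.427, Gamma 0.312, Theta 0.278, Beta 0.132.
Largest remainders: Eta, Delta, Zeta receive the extra seats.

Gamma: 6, Eta: 8, Theta: 7, Delta: 9, Zeta: 5, Beta: 1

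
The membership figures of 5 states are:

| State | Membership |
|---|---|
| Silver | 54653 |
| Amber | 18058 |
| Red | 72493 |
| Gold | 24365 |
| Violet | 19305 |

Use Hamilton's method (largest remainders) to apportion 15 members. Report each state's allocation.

Standard divisor: 188874 ÷ 15 ≈ 12591.6.
Standard quotas: Silver 4.3404, Amber 1.4341, Red 5.7573, Gold 1.9350, Violet 1.5332.
Lower quotas: Silver 4, Amber 1, Red 5, Gold 1, Violet 1 (sum 12, leaving 3 seats).
Remainders in descending order: Gold 0.9350, Red 0.7573, Violet 0.5332, Amber 0.4341, Silver 0.3404.
Largest remainders: Gold, Red, Violet receive the extra seats.

Silver=4, Amber=1, Red=6, Gold=2, Violet=2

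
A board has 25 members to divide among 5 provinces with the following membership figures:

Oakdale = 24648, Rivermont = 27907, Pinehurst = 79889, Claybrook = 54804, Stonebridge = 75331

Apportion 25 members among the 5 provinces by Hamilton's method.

Total 262579; standard divisor 262579/25 ≈ 10503.16.
Standard quotas: Oakdale 2.3467, Rivermont 2.6570, Pinehurst 7.6062, Claybrook 5.2179, Stonebridge 7.1722.
Lower quotas: Oakdale 2, Rivermont 2, Pinehurst 7, Claybrook 5, Stonebridge 7 (sum 23, leaving 2 seats).
Remainders in descending order: Rivermont 0.6570, Pinehurst 0.6062, Oakdale 0.3467, Claybrook 0.2179, Stonebridge 0.1722.
Largest remainders: Rivermont, Pinehurst receive the extra seats.

Oakdale 2, Rivermont 3, Pinehurst 8, Claybrook 5, Stonebridge 7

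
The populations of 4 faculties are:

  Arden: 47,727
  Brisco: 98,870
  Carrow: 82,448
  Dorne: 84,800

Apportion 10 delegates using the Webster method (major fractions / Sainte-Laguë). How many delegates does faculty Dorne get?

3

Standard divisor 313845/10 ≈ 31384.5; standard quotas: Arden 1.521, Brisco 3.150, Carrow 2.627, Dorne 2.702.
Rounding to the nearest integer gives 2, 3, 3, 3 = 11 seats, so the divisor must be adjusted.
With modified divisor 32400: modified quotas Arden 1.473, Brisco 3.052, Carrow 2.545, Dorne 2.617.
Rounding to the nearest integer: Arden 1, Brisco 3, Carrow 3, Dorne 3 (total 10).
Dorne receives 3.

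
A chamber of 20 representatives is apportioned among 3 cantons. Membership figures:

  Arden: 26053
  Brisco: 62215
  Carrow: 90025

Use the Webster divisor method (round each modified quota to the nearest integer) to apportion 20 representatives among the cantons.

Arden: 3, Brisco: 7, Carrow: 10

Standard divisor 178293/20 ≈ 8914.65; standard quotas: Arden 2.922, Brisco 6.979, Carrow 10.099.
Rounding to the nearest integer gives Arden 3, Brisco 7, Carrow 10 — total 20, matching the house size, so no adjustment is needed.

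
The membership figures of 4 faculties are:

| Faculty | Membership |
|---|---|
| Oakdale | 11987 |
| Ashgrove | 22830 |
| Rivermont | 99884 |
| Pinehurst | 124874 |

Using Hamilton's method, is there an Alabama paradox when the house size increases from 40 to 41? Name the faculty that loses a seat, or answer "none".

Ashgrove

At 40 seats: Oakdale 2, Ashgrove 4, Rivermont 15, Pinehurst 19.
At 41 seats: Oakdale 2, Ashgrove 3, Rivermont 16, Pinehurst 20.
Ashgrove drops from 4 to 3.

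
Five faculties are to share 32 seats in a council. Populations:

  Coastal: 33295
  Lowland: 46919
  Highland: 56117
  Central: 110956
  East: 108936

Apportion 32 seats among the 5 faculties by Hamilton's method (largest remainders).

Coastal: 3, Lowland: 4, Highland: 5, Central: 10, East: 10

The standard divisor is 356223/32 ≈ 11131.969.
Standard quotas: Coastal 2.9909, Lowland 4.2148, Highland 5.0411, Central 9.9673, East 9.7859.
Lower quotas: Coastal 2, Lowland 4, Highland 5, Central 9, East 9 (sum 29, leaving 3 seats).
Remainders in descending order: Coastal 0.9909, Central 0.9673, East 0.7859, Lowland 0.2148, Highland 0.0411.
The surplus seats go to Coastal, Central, East.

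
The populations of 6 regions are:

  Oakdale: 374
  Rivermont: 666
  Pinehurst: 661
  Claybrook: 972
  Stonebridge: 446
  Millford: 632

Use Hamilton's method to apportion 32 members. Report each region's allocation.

Total 3751; standard divisor 3751/32 ≈ 117.219.
Standard quotas: Oakdale 3.191, Rivermont 5.682, Pinehurst 5.639, Claybrook 8.292, Stonebridge 3.805, Millford 5.392.
Lower quotas: Oakdale 3, Rivermont 5, Pinehurst 5, Claybrook 8, Stonebridge 3, Millford 5 (sum 29, leaving 3 seats).
Remainders in descending order: Stonebridge 0.805, Rivermont 0.682, Pinehurst 0.639, Millford 0.392, Claybrook 0.292, Oakdale 0.191.
Largest remainders: Stonebridge, Rivermont, Pinehurst receive the extra seats.

Oakdale=3; Rivermont=6; Pinehurst=6; Claybrook=8; Stonebridge=4; Millford=5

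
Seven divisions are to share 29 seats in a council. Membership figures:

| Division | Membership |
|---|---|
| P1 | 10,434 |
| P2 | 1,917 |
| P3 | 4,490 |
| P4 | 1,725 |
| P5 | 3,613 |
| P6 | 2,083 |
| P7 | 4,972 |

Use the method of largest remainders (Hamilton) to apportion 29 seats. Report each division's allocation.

P1=10, P2=2, P3=4, P4=2, P5=4, P6=2, P7=5

The standard divisor is 29234/29 ≈ 1008.069.
Standard quotas: P1 10.3505, P2 1.9017, P3 4.4541, P4 1.7112, P5 3.5841, P6 2.0663, P7 4.9322.
Lower quotas: P1 10, P2 1, P3 4, P4 1, P5 3, P6 2, P7 4 (sum 25, leaving 4 seats).
Remainders in descending order: P7 0.9322, P2 0.9017, P4 0.7112, P5 0.5841, P3 0.4541, P1 0.3505, P6 0.0663.
The surplus seats go to P7, P2, P4, P5.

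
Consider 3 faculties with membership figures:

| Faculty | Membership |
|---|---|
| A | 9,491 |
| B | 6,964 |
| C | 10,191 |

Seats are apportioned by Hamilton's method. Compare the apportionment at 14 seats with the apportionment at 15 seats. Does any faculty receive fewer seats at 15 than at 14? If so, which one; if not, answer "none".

none

At 14 seats: A 5, B 4, C 5.
At 15 seats: A 5, B 4, C 6.
No faculty's allocation decreased.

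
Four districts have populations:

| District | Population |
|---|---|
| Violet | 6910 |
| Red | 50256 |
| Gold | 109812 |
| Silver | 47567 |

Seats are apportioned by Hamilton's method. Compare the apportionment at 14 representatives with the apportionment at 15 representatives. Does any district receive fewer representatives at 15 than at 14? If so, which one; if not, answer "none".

At 14 seats: Violet 1, Red 3, Gold 7, Silver 3.
At 15 seats: Violet 0, Red 4, Gold 8, Silver 3.
Violet drops from 1 to 0.

Violet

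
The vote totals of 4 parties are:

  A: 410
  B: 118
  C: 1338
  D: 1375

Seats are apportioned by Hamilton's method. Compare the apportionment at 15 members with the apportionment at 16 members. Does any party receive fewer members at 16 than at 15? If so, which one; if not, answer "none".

B

At 15 seats: A 2, B 1, C 6, D 6.
At 16 seats: A 2, B 0, C 7, D 7.
B drops from 1 to 0.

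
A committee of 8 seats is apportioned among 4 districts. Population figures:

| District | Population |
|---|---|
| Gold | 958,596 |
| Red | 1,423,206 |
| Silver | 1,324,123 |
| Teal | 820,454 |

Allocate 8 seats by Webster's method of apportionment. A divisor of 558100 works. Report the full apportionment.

With modified divisor 558100: modified quotas Gold 1.718, Red 2.550, Silver 2.373, Teal 1.470.
Rounding to the nearest integer: Gold 2, Red 3, Silver 2, Teal 1 (total 8).

Gold 2, Red 3, Silver 2, Teal 1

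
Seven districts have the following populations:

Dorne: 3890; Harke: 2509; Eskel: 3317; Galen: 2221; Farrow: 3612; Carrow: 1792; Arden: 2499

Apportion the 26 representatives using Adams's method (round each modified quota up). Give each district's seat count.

Standard divisor 19840/26 ≈ 763.077; standard quotas: Dorne 5.098, Harke 3.288, Eskel 4.347, Galen 2.911, Farrow 4.733, Carrow 2.348, Arden 3.275.
Rounding up gives 6, 4, 5, 3, 5, 3, 4 = 30 seats, so the divisor must be adjusted.
With modified divisor 870: modified quotas Dorne 4.471, Harke 2.884, Eskel 3.813, Galen 2.553, Farrow 4.152, Carrow 2.060, Arden 2.872.
Rounding up: Dorne 5, Harke 3, Eskel 4, Galen 3, Farrow 5, Carrow 3, Arden 3 (total 26).

Dorne=5; Harke=3; Eskel=4; Galen=3; Farrow=5; Carrow=3; Arden=3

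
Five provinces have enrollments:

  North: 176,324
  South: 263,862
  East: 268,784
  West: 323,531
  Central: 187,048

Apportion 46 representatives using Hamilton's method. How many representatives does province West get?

The standard divisor is 1219549/46 ≈ 26511.935.
Standard quotas: North 6.6507, South 9.9526, East 10.1382, West 12.2032, Central 7.0552.
Lower quotas: North 6, South 9, East 10, West 12, Central 7 (sum 44, leaving 2 seats).
Remainders in descending order: South 0.9526, North 0.6507, West 0.2032, East 0.1382, Central 0.0552.
The surplus seats go to South, North.
West receives 12.

12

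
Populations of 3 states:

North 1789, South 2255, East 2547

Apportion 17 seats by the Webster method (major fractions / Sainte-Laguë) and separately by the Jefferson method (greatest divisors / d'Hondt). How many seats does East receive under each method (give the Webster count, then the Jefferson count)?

6 and 7

Webster: North 5, South 6, East 6.
Jefferson: North 4, South 6, East 7.
East gets 6 under Webster and 7 under Jefferson.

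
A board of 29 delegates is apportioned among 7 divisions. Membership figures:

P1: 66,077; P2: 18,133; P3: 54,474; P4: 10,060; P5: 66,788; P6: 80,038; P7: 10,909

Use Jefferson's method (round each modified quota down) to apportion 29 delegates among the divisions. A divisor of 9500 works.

With modified divisor 9500: modified quotas P1 6.955, P2 1.909, P3 5.734, P4 1.059, P5 7.030, P6 8.425, P7 1.148.
Rounding down: P1 6, P2 1, P3 5, P4 1, P5 7, P6 8, P7 1 (total 29).

P1: 6, P2: 1, P3: 5, P4: 1, P5: 7, P6: 8, P7: 1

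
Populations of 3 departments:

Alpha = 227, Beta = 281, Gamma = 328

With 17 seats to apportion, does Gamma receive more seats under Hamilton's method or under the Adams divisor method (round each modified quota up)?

Hamilton

Hamilton: Alpha 4, Beta 6, Gamma 7.
Adams: Alpha 5, Beta 6, Gamma 6.
Gamma gets 7 under Hamilton and 6 under Adams.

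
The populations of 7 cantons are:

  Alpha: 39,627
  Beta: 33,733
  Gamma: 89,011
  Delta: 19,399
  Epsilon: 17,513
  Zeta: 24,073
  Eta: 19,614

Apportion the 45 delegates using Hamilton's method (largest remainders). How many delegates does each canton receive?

Alpha=7; Beta=6; Gamma=17; Delta=4; Epsilon=3; Zeta=4; Eta=4

Total 242970; standard divisor 242970/45 ≈ 5399.333.
Standard quotas: Alpha 7.3392, Beta 6.2476, Gamma 16.4856, Delta 3.5929, Epsilon 3.2435, Zeta 4.4585, Eta 3.6327.
Lower quotas: Alpha 7, Beta 6, Gamma 16, Delta 3, Epsilon 3, Zeta 4, Eta 3 (sum 42, leaving 3 seats).
Remainders in descending order: Eta 0.6327, Delta 0.5929, Gamma 0.4856, Zeta 0.4585, Alpha 0.3392, Beta 0.2476, Epsilon 0.2435.
The surplus seats go to Eta, Delta, Gamma.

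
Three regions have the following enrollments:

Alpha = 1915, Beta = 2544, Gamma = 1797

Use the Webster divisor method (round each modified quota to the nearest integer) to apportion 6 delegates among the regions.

Standard divisor 6256/6 ≈ 1042.667; standard quotas: Alpha 1.837, Beta 2.440, Gamma 1.723.
Rounding to the nearest integer gives Alpha 2, Beta 2, Gamma 2 — total 6, matching the house size, so no adjustment is needed.

Alpha 2, Beta 2, Gamma 2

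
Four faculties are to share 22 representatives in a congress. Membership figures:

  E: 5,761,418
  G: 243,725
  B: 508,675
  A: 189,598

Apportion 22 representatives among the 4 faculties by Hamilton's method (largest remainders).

Standard divisor: 6703416 ÷ 22 ≈ 304700.727.
Standard quotas: E 18.9084, G 0.7999, B 1.6694, A 0.6222.
Lower quotas: E 18, G 0, B 1, A 0 (sum 19, leaving 3 seats).
Remainders in descending order: E 0.9084, G 0.7999, B 0.6694, A 0.6222.
The surplus seats go to E, G, B.

E: 19, G: 1, B: 2, A: 0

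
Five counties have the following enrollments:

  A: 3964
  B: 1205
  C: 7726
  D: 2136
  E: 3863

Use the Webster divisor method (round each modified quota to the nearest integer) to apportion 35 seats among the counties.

Standard divisor 18894/35 ≈ 539.829; standard quotas: A 7.343, B 2.232, C 14.312, D 3.957, E 7.156.
Rounding to the nearest integer gives 7, 2, 14, 4, 7 = 34 seats, so the divisor must be adjusted.
With modified divisor 530: modified quotas A 7.479, B 2.274, C 14.577, D 4.030, E 7.289.
Rounding to the nearest integer: A 7, B 2, C 15, D 4, E 7 (total 35).

A 7; B 2; C 15; D 4; E 7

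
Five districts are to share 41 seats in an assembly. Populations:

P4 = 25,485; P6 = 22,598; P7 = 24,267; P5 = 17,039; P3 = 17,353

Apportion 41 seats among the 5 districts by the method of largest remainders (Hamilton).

P4 10, P6 9, P7 9, P5 6, P3 7

The standard divisor is 106742/41 ≈ 2603.463.
Standard quotas: P4 9.7889, P6 8.6800, P7 9.3210, P5 6.5447, P3 6.6654.
Lower quotas: P4 9, P6 8, P7 9, P5 6, P3 6 (sum 38, leaving 3 seats).
Remainders in descending order: P4 0.7889, P6 0.6800, P3 0.6654, P5 0.5447, P7 0.3210.
Largest remainders: P4, P6, P3 receive the extra seats.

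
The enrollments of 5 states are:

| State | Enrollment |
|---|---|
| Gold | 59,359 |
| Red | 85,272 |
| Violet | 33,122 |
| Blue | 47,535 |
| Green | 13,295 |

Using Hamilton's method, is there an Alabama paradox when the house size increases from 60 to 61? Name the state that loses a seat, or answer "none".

none

At 60 seats: Gold 15, Red 22, Violet 8, Blue 12, Green 3.
At 61 seats: Gold 15, Red 22, Violet 9, Blue 12, Green 3.
No state's allocation decreased.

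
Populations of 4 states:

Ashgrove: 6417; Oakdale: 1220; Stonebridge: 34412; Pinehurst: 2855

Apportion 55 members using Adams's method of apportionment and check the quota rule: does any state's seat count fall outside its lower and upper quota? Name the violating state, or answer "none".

Stonebridge

Standard quotas: Ashgrove 7.860, Oakdale 1.494, Stonebridge 42.149, Pinehurst 3.497.
Adams allocation: Ashgrove 8, Oakdale 2, Stonebridge 41, Pinehurst 4.
Stonebridge has quota 42.149 (lower 42, upper 43) but receives 41 — outside the quota interval.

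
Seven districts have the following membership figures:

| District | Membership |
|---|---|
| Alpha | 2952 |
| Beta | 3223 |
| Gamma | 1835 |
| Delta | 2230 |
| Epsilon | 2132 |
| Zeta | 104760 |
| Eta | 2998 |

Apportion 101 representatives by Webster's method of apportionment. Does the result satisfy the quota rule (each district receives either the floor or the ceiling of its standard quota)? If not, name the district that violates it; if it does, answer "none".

Zeta

Standard quotas: Alpha 2.482, Beta 2.710, Gamma 1.543, Delta 1.875, Epsilon 1.792, Zeta 88.078, Eta 2.521.
Webster allocation: Alpha 2, Beta 3, Gamma 2, Delta 2, Epsilon 2, Zeta 87, Eta 3.
Zeta has quota 88.078 (lower 88, upper 89) but receives 87 — outside the quota interval.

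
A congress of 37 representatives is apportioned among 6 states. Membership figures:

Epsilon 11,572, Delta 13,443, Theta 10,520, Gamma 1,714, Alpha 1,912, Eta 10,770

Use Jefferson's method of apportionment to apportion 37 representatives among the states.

Epsilon=9; Delta=10; Theta=8; Gamma=1; Alpha=1; Eta=8

Standard divisor 49931/37 ≈ 1349.486; standard quotas: Epsilon 8.575, Delta 9.962, Theta 7.796, Gamma 1.270, Alpha 1.417, Eta 7.981.
Rounding down gives 8, 9, 7, 1, 1, 7 = 33 seats, so the divisor must be adjusted.
With modified divisor 1250: modified quotas Epsilon 9.258, Delta 10.754, Theta 8.416, Gamma 1.371, Alpha 1.530, Eta 8.616.
Rounding down: Epsilon 9, Delta 10, Theta 8, Gamma 1, Alpha 1, Eta 8 (total 37).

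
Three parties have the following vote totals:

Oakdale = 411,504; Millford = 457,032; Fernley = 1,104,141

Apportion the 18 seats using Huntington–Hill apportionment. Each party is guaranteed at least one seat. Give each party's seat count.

With divisor 110831: modified quotas Oakdale 3.713, Millford 4.124, Fernley 9.962.
Geometric-mean thresholds: Oakdale √(3·4)=3.464, Millford √(4·5)=4.472, Fernley √(9·10)=9.487.
Each quota rounded against its threshold gives Oakdale 4, Millford 4, Fernley 10 (total 18).

Oakdale 4; Millford 4; Fernley 10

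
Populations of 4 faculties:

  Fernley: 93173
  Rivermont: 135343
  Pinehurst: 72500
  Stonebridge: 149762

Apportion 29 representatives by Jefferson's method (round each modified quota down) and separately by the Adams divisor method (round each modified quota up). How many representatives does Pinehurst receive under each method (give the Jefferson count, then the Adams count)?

Jefferson: Fernley 6, Rivermont 9, Pinehurst 4, Stonebridge 10.
Adams: Fernley 6, Rivermont 9, Pinehurst 5, Stonebridge 9.
Pinehurst gets 4 under Jefferson and 5 under Adams.

4 and 5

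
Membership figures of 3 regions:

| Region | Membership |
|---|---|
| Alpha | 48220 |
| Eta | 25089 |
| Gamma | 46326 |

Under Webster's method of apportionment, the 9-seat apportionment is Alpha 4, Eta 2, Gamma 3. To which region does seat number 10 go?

Gamma

Priority for the next seat is population ÷ (current seats + 0.5).
Priorities: Alpha 10715.556, Eta 10035.600, Gamma 13236.000.
Highest priority: Gamma.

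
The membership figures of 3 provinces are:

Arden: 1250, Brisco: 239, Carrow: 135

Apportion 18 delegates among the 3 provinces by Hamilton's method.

Arden: 14, Brisco: 3, Carrow: 1

The standard divisor is 1624/18 ≈ 90.222.
Standard quotas: Arden 13.855, Brisco 2.649, Carrow 1.496.
Lower quotas: Arden 13, Brisco 2, Carrow 1 (sum 16, leaving 2 seats).
Remainders in descending order: Arden 0.855, Brisco 0.649, Carrow 0.496.
The surplus seats go to Arden, Brisco.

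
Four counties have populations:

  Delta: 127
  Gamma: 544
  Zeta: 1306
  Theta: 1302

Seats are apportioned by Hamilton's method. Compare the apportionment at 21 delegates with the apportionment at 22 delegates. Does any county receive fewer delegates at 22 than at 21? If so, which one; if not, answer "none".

At 21 seats: Delta 1, Gamma 4, Zeta 8, Theta 8.
At 22 seats: Delta 1, Gamma 3, Zeta 9, Theta 9.
Gamma drops from 4 to 3.

Gamma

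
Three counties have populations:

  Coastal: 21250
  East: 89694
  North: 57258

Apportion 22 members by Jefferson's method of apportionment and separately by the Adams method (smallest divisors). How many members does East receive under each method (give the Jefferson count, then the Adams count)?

Jefferson: Coastal 2, East 12, North 8.
Adams: Coastal 3, East 11, North 8.
East gets 12 under Jefferson and 11 under Adams.

12 and 11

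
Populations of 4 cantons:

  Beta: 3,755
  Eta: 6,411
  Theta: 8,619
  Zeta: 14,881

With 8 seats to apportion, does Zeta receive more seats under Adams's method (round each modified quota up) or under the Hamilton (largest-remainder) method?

Adams: Beta 1, Eta 2, Theta 2, Zeta 3.
Hamilton: Beta 1, Eta 1, Theta 2, Zeta 4.
Zeta gets 3 under Adams and 4 under Hamilton.

Hamilton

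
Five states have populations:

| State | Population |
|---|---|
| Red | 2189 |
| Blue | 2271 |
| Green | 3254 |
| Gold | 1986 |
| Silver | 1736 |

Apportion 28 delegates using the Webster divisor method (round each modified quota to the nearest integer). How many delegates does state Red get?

Standard divisor 11436/28 ≈ 408.429; standard quotas: Red 5.360, Blue 5.560, Green 7.967, Gold 4.863, Silver 4.250.
Rounding to the nearest integer gives Red 5, Blue 6, Green 8, Gold 5, Silver 4 — total 28, matching the house size, so no adjustment is needed.
Red receives 5.

5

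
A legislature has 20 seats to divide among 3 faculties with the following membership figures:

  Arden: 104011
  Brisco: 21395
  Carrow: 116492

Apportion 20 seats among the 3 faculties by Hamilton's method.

The standard divisor is 241898/20 ≈ 12094.9.
Standard quotas: Arden 8.5996, Brisco 1.7689, Carrow 9.6315.
Lower quotas: Arden 8, Brisco 1, Carrow 9 (sum 18, leaving 2 seats).
Remainders in descending order: Brisco 0.7689, Carrow 0.6315, Arden 0.5996.
Largest remainders: Brisco, Carrow receive the extra seats.

Arden=8, Brisco=2, Carrow=10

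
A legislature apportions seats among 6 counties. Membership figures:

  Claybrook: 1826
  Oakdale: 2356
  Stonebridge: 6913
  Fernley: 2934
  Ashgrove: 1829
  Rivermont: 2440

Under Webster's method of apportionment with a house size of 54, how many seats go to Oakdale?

Standard divisor 18298/54 ≈ 338.852; standard quotas: Claybrook 5.389, Oakdale 6.953, Stonebridge 20.401, Fernley 8.659, Ashgrove 5.398, Rivermont 7.201.
Rounding to the nearest integer gives 5, 7, 20, 9, 5, 7 = 53 seats, so the divisor must be adjusted.
With modified divisor 335: modified quotas Claybrook 5.451, Oakdale 7.033, Stonebridge 20.636, Fernley 8.758, Ashgrove 5.460, Rivermont 7.284.
Rounding to the nearest integer: Claybrook 5, Oakdale 7, Stonebridge 21, Fernley 9, Ashgrove 5, Rivermont 7 (total 54).
Oakdale receives 7.

7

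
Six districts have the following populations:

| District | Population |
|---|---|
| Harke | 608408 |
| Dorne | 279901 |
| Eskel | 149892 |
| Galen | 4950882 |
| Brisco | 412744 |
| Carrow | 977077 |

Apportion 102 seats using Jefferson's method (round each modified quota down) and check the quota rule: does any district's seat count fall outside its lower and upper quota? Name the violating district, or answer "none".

Standard quotas: Harke 8.410, Dorne 3.869, Eskel 2.072, Galen 68.437, Brisco 5.705, Carrow 13.506.
Jefferson allocation: Harke 8, Dorne 4, Eskel 2, Galen 70, Brisco 5, Carrow 13.
Galen has quota 68.437 (lower 68, upper 69) but receives 70 — outside the quota interval.

Galen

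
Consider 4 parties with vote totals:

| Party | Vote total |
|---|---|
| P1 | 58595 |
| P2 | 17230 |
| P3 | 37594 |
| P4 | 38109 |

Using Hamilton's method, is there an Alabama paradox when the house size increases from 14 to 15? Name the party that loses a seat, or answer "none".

At 14 seats: P1 5, P2 2, P3 3, P4 4.
At 15 seats: P1 6, P2 1, P3 4, P4 4.
P2 drops from 2 to 1.

P2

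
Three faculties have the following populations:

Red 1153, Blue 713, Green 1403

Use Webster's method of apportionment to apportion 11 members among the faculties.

Red=4; Blue=2; Green=5

Standard divisor 3269/11 ≈ 297.182; standard quotas: Red 3.880, Blue 2.399, Green 4.721.
Rounding to the nearest integer gives Red 4, Blue 2, Green 5 — total 11, matching the house size, so no adjustment is needed.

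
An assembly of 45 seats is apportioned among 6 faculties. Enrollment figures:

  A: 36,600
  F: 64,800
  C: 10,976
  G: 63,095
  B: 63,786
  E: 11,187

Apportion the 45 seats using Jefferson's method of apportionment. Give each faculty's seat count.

Standard divisor 250444/45 ≈ 5565.422; standard quotas: A 6.576, F 11.643, C 1.972, G 11.337, B 11.461, E 2.010.
Rounding down gives 6, 11, 1, 11, 11, 2 = 42 seats, so the divisor must be adjusted.
With modified divisor 5300: modified quotas A 6.906, F 12.226, C 2.071, G 11.905, B 12.035, E 2.111.
Rounding down: A 6, F 12, C 2, G 11, B 12, E 2 (total 45).

A 6, F 12, C 2, G 11, B 12, E 2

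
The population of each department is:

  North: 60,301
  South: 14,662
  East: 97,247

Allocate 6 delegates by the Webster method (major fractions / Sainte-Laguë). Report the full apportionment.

Standard divisor 172210/6 ≈ 28701.667; standard quotas: North 2.101, South 0.511, East 3.388.
Rounding to the nearest integer gives North 2, South 1, East 3 — total 6, matching the house size, so no adjustment is needed.

North=2, South=1, East=3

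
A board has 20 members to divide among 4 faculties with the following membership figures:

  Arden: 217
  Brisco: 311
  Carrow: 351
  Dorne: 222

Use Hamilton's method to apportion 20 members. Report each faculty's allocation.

Arden=4, Brisco=6, Carrow=6, Dorne=4

The standard divisor is 1101/20 ≈ 55.05.
Standard quotas: Arden 3.942, Brisco 5.649, Carrow 6.376, Dorne 4.033.
Lower quotas: Arden 3, Brisco 5, Carrow 6, Dorne 4 (sum 18, leaving 2 seats).
Remainders in descending order: Arden 0.942, Brisco 0.649, Carrow 0.376, Dorne 0.033.
Largest remainders: Arden, Brisco receive the extra seats.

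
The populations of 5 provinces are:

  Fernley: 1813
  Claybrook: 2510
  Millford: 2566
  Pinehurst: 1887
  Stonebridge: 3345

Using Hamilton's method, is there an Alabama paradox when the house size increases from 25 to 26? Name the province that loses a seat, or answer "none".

none

At 25 seats: Fernley 4, Claybrook 5, Millford 5, Pinehurst 4, Stonebridge 7.
At 26 seats: Fernley 4, Claybrook 5, Millford 6, Pinehurst 4, Stonebridge 7.
No province's allocation decreased.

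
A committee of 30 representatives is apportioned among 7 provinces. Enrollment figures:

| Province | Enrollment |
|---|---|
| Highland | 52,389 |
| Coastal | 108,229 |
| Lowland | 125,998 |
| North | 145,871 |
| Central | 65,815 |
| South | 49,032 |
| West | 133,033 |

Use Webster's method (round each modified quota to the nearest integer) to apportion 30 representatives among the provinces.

Standard divisor 680367/30 ≈ 22678.9; standard quotas: Highland 2.310, Coastal 4.772, Lowland 5.556, North 6.432, Central 2.902, South 2.162, West 5.866.
Rounding to the nearest integer gives Highland 2, Coastal 5, Lowland 6, North 6, Central 3, South 2, West 6 — total 30, matching the house size, so no adjustment is needed.

Highland=2, Coastal=5, Lowland=6, North=6, Central=3, South=2, West=6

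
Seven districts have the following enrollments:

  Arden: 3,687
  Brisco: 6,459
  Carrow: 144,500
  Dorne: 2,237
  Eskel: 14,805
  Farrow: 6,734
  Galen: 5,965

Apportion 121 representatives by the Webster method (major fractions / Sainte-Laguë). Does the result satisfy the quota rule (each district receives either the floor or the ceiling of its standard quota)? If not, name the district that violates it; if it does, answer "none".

Carrow

Standard quotas: Arden 2.420, Brisco 4.239, Carrow 94.825, Dorne 1.468, Eskel 9.715, Farrow 4.419, Galen 3.914.
Webster allocation: Arden 2, Brisco 4, Carrow 96, Dorne 1, Eskel 10, Farrow 4, Galen 4.
Carrow has quota 94.825 (lower 94, upper 95) but receives 96 — outside the quota interval.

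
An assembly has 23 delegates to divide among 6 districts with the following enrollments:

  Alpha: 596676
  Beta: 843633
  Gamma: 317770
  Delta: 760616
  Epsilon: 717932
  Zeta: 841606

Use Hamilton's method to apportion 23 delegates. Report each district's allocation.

Alpha: 3, Beta: 5, Gamma: 2, Delta: 4, Epsilon: 4, Zeta: 5

Standard divisor: 4078233 ÷ 23 ≈ 177314.478.
Standard quotas: Alpha 3.3651, Beta 4.7578, Gamma 1.7921, Delta 4.2896, Epsilon 4.0489, Zeta 4.7464.
Lower quotas: Alpha 3, Beta 4, Gamma 1, Delta 4, Epsilon 4, Zeta 4 (sum 20, leaving 3 seats).
Remainders in descending order: Gamma 0.7921, Beta 0.7578, Zeta 0.7464, Alpha 0.3651, Delta 0.2896, Epsilon 0.0489.
The surplus seats go to Gamma, Beta, Zeta.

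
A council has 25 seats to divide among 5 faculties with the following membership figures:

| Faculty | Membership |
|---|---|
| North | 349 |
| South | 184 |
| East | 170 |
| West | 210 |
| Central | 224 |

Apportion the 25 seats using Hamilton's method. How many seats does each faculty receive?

North 8, South 4, East 4, West 4, Central 5

Total 1137; standard divisor 1137/25 ≈ 45.48.
Standard quotas: North 7.674, South 4.046, East 3.738, West 4.617, Central 4.925.
Lower quotas: North 7, South 4, East 3, West 4, Central 4 (sum 22, leaving 3 seats).
Remainders in descending order: Central 0.925, East 0.738, North 0.674, West 0.617, South 0.046.
The surplus seats go to Central, East, North.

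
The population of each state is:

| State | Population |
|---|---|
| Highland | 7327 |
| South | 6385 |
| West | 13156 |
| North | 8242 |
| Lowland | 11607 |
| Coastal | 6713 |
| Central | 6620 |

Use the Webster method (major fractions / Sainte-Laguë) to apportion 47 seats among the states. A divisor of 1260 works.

Highland 6, South 5, West 10, North 7, Lowland 9, Coastal 5, Central 5

With modified divisor 1260: modified quotas Highland 5.815, South 5.067, West 10.441, North 6.541, Lowland 9.212, Coastal 5.328, Central 5.254.
Rounding to the nearest integer: Highland 6, South 5, West 10, North 7, Lowland 9, Coastal 5, Central 5 (total 47).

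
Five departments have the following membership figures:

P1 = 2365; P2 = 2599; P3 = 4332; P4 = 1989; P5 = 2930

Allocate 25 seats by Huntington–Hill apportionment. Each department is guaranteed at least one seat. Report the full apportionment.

With divisor 577: modified quotas P1 4.099, P2 4.504, P3 7.508, P4 3.447, P5 5.078.
Geometric-mean thresholds: P1 √(4·5)=4.472, P2 √(4·5)=4.472, P3 √(7·8)=7.483, P4 √(3·4)=3.464, P5 √(5·6)=5.477.
Each quota rounded against its threshold gives P1 4, P2 5, P3 8, P4 3, P5 5 (total 25).

P1 4, P2 5, P3 8, P4 3, P5 5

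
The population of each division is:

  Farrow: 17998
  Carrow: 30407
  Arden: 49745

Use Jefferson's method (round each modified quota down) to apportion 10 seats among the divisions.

Standard divisor 98150/10 ≈ 9815; standard quotas: Farrow 1.834, Carrow 3.098, Arden 5.068.
Rounding down gives 1, 3, 5 = 9 seats, so the divisor must be adjusted.
With modified divisor 8600: modified quotas Farrow 2.093, Carrow 3.536, Arden 5.784.
Rounding down: Farrow 2, Carrow 3, Arden 5 (total 10).

Farrow: 2, Carrow: 3, Arden: 5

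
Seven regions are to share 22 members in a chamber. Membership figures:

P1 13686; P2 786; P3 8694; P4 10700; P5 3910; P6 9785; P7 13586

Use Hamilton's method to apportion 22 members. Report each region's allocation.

Standard divisor: 61147 ÷ 22 ≈ 2779.409.
Standard quotas: P1 4.9241, P2 0.2828, P3 3.1280, P4 3.8497, P5 1.4068, P6 3.5205, P7 4.8881.
Lower quotas: P1 4, P2 0, P3 3, P4 3, P5 1, P6 3, P7 4 (sum 18, leaving 4 seats).
Remainders in descending order: P1 0.9241, P7 0.8881, P4 0.8497, P6 0.5205, P5 0.4068, P2 0.2828, P3 0.1280.
The surplus seats go to P1, P7, P4, P6.

P1=5; P2=0; P3=3; P4=4; P5=1; P6=4; P7=5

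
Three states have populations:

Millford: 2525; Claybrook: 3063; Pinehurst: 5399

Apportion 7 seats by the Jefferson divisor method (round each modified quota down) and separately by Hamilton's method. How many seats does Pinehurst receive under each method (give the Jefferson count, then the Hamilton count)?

Jefferson: Millford 1, Claybrook 2, Pinehurst 4.
Hamilton: Millford 2, Claybrook 2, Pinehurst 3.
Pinehurst gets 4 under Jefferson and 3 under Hamilton.

4 and 3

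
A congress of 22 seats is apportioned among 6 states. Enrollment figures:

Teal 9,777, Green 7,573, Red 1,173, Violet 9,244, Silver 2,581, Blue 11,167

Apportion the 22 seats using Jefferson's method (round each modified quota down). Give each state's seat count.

Teal: 6, Green: 4, Red: 0, Violet: 5, Silver: 1, Blue: 6

Standard divisor 41515/22 ≈ 1887.045; standard quotas: Teal 5.181, Green 4.013, Red 0.622, Violet 4.899, Silver 1.368, Blue 5.918.
Rounding down gives 5, 4, 0, 4, 1, 5 = 19 seats, so the divisor must be adjusted.
With modified divisor 1600: modified quotas Teal 6.111, Green 4.733, Red 0.733, Violet 5.777, Silver 1.613, Blue 6.979.
Rounding down: Teal 6, Green 4, Red 0, Violet 5, Silver 1, Blue 6 (total 22).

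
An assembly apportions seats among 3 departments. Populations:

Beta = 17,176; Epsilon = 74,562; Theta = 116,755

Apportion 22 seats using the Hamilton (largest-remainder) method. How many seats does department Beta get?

Standard divisor: 208493 ÷ 22 ≈ 9476.955.
Standard quotas: Beta 1.8124, Epsilon 7.8677, Theta 12.3199.
Lower quotas: Beta 1, Epsilon 7, Theta 12 (sum 20, leaving 2 seats).
Remainders in descending order: Epsilon 0.8677, Beta 0.8124, Theta 0.3199.
The surplus seats go to Epsilon, Beta.
Beta receives 2.

2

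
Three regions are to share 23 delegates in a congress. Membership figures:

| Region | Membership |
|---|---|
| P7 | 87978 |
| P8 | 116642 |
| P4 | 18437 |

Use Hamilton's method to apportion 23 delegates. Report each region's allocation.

Standard divisor: 223057 ÷ 23 ≈ 9698.13.
Standard quotas: P7 9.0716, P8 12.0273, P4 1.9011.
Lower quotas: P7 9, P8 12, P4 1 (sum 22, leaving 1 seat).
Remainders in descending order: P4 0.9011, P7 0.0716, P8 0.0273.
Largest remainder: P4 receives the extra seat.

P7 9; P8 12; P4 2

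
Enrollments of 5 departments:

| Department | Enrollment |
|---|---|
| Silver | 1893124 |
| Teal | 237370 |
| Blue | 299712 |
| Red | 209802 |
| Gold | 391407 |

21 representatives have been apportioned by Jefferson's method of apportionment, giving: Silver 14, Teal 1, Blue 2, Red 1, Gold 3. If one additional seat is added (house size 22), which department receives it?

Silver

Priority for the next seat is population ÷ (current seats + 1).
Priorities: Silver 126208.267, Teal 118685.000, Blue 99904.000, Red 104901.000, Gold 97851.750.
Highest priority: Silver.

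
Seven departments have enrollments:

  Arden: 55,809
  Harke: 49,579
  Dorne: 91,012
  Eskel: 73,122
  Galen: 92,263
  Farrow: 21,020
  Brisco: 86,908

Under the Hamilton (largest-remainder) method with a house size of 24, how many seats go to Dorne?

5

The standard divisor is 469713/24 ≈ 19571.375.
Standard quotas: Arden 2.8516, Harke 2.5332, Dorne 4.6503, Eskel 3.7362, Galen 4.7142, Farrow 1.0740, Brisco 4.4406.
Lower quotas: Arden 2, Harke 2, Dorne 4, Eskel 3, Galen 4, Farrow 1, Brisco 4 (sum 20, leaving 4 seats).
Remainders in descending order: Arden 0.8516, Eskel 0.7362, Galen 0.7142, Dorne 0.6503, Harke 0.5332, Brisco 0.4406, Farrow 0.0740.
Largest remainders: Arden, Eskel, Galen, Dorne receive the extra seats.
Dorne receives 5.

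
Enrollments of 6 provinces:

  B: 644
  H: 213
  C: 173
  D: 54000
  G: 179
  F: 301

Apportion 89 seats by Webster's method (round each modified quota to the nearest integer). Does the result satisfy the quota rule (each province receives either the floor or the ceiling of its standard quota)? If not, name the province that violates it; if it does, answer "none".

D

Standard quotas: B 1.033, H 0.342, C 0.277, D 86.579, G 0.287, F 0.483.
Webster allocation: B 1, H 0, C 0, D 88, G 0, F 0.
D has quota 86.579 (lower 86, upper 87) but receives 88 — outside the quota interval.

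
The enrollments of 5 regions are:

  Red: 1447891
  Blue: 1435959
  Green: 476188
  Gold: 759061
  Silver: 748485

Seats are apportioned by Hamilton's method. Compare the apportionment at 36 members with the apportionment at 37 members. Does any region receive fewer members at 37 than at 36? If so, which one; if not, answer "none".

At 36 seats: Red 11, Blue 11, Green 3, Gold 6, Silver 5.
At 37 seats: Red 11, Blue 11, Green 3, Gold 6, Silver 6.
No region's allocation decreased.

none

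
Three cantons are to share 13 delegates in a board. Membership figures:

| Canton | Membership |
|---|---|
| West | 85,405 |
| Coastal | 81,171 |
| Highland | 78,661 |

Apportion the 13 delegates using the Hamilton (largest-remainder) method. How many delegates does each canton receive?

West 5, Coastal 4, Highland 4

The standard divisor is 245237/13 ≈ 18864.385.
Standard quotas: West 4.5273, Coastal 4.3029, Highland 4.1698.
Lower quotas: West 4, Coastal 4, Highland 4 (sum 12, leaving 1 seat).
Remainders in descending order: West 0.5273, Coastal 0.3029, Highland 0.1698.
Largest remainder: West receives the extra seat.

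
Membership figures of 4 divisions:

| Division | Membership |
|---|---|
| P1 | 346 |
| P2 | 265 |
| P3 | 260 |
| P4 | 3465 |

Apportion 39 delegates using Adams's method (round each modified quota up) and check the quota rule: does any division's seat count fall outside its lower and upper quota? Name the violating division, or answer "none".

Standard quotas: P1 3.112, P2 2.384, P3 2.339, P4 31.166.
Adams allocation: P1 3, P2 3, P3 3, P4 30.
P4 has quota 31.166 (lower 31, upper 32) but receives 30 — outside the quota interval.

P4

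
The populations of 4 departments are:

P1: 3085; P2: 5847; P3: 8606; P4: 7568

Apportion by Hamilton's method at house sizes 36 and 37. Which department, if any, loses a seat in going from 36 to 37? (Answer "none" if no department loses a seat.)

At 36 seats: P1 5, P2 8, P3 12, P4 11.
At 37 seats: P1 4, P2 9, P3 13, P4 11.
P1 drops from 5 to 4.

P1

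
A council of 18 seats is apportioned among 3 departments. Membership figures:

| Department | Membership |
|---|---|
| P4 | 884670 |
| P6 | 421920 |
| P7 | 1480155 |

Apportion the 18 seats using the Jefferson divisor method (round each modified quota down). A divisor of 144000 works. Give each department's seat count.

P4: 6, P6: 2, P7: 10

With modified divisor 144000: modified quotas P4 6.144, P6 2.930, P7 10.279.
Rounding down: P4 6, P6 2, P7 10 (total 18).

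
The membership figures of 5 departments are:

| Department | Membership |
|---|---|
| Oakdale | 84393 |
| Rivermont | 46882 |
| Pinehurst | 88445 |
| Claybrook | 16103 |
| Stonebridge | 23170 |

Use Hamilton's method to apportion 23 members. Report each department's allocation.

Total 258993; standard divisor 258993/23 ≈ 11260.565.
Standard quotas: Oakdale 7.4946, Rivermont 4.1634, Pinehurst 7.8544, Claybrook 1.4300, Stonebridge 2.0576.
Lower quotas: Oakdale 7, Rivermont 4, Pinehurst 7, Claybrook 1, Stonebridge 2 (sum 21, leaving 2 seats).
Remainders in descending order: Pinehurst 0.8544, Oakdale 0.4946, Claybrook 0.4300, Rivermont 0.1634, Stonebridge 0.0576.
Largest remainders: Pinehurst, Oakdale receive the extra seats.

Oakdale=8; Rivermont=4; Pinehurst=8; Claybrook=1; Stonebridge=2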